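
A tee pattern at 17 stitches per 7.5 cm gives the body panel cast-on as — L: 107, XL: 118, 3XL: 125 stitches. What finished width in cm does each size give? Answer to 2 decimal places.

17/7.5 = 2.267 sts per cm.
L: 107 / 2.267 = 47.206 → 47.21 cm.
XL: 118 / 2.267 = 52.059 → 52.06 cm.
3XL: 125 / 2.267 = 55.147 → 55.15 cm.

L 47.21 cm; XL 52.06 cm; 3XL 55.15 cm.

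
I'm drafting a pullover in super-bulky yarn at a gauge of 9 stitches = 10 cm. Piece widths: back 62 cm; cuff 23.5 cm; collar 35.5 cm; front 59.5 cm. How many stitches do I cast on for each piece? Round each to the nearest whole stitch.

back 56; cuff 21; collar 32; front 54.

Rate = 9/10 = 0.9 sts per cm.
back: 62 × 0.9 = 55.80 → 56.
cuff: 23.5 × 0.9 = 21.15 → 21.
collar: 35.5 × 0.9 = 31.95 → 32.
front: 59.5 × 0.9 = 53.55 → 54.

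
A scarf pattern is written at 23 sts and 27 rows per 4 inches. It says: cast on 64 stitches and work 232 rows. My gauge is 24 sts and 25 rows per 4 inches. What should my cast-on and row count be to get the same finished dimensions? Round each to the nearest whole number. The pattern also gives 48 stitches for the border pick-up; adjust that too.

Stitches: 64 × 24/23 = 66.78 → 67.
Rows: 232 × 25/27 = 214.81 → 215.
border pick-up: 48 × 24/23 = 50.09 → 50.

Cast on 67 stitches; work 215 rows; border pick-up 50 stitches.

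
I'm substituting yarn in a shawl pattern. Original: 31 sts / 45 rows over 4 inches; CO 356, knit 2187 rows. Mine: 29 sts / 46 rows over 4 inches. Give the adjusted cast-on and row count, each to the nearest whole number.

Stitches: 356 × 29/31 = 333.03 → 333.
Rows: 2187 × 46/45 = 2235.60 → 2236.

Cast on 333 stitches; work 2236 rows.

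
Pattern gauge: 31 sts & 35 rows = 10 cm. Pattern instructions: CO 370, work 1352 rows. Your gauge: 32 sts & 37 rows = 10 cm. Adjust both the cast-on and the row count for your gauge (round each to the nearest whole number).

Cast on 382 stitches; work 1429 rows.

Stitches: 370 × 32/31 = 381.94 → 382.
Rows: 1352 × 37/35 = 1429.26 → 1429.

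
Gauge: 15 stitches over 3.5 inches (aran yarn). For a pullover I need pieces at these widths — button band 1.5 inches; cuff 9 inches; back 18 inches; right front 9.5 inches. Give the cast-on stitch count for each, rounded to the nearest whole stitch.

button band 6; cuff 39; back 77; right front 41.

Rate = 15/3.5 = 4.286 sts per in.
button band: 1.5 × 4.286 = 6.43 → 6.
cuff: 9 × 4.286 = 38.57 → 39.
back: 18 × 4.286 = 77.14 → 77.
right front: 9.5 × 4.286 = 40.71 → 41.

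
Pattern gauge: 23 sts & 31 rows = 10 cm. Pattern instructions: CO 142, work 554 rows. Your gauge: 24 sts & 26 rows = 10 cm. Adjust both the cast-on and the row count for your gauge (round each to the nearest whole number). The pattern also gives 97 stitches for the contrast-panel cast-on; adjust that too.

Cast on 148 stitches; work 465 rows; contrast-panel cast-on 101 stitches.

Stitches: 142 × 24/23 = 148.17 → 148.
Rows: 554 × 26/31 = 464.65 → 465.
contrast-panel cast-on: 97 × 24/23 = 101.22 → 101.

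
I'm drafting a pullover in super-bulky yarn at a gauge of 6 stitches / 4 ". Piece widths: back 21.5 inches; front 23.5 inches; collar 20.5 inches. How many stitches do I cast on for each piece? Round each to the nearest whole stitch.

Rate = 6/4 = 1.5 sts per in.
back: 21.5 × 1.5 = 32.25 → 32.
front: 23.5 × 1.5 = 35.25 → 35.
collar: 20.5 × 1.5 = 30.75 → 31.

back 32; front 35; collar 31.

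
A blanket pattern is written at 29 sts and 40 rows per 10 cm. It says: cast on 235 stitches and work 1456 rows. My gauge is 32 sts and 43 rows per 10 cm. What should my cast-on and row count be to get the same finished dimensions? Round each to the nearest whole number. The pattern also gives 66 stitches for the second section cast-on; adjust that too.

Stitches: 235 × 32/29 = 259.31 → 259.
Rows: 1456 × 43/40 = 1565.20 → 1565.
second section cast-on: 66 × 32/29 = 72.83 → 73.

Cast on 259 stitches; work 1565 rows; second section cast-on 73 stitches.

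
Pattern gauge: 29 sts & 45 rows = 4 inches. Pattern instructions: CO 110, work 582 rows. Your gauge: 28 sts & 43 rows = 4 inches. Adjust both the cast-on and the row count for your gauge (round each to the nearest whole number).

Cast on 106 stitches; work 556 rows.

Stitches: 110 × 28/29 = 106.21 → 106.
Rows: 582 × 43/45 = 556.13 → 556.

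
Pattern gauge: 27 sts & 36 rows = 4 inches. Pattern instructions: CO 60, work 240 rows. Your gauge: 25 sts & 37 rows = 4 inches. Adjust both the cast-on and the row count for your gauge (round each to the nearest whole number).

Stitches: 60 × 25/27 = 55.56 → 56.
Rows: 240 × 37/36 = 246.67 → 247.

Cast on 56 stitches; work 247 rows.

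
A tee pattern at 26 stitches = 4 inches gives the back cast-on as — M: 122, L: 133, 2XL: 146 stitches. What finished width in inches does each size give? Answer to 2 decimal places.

M 18.77 inches; L 20.46 inches; 2XL 22.46 inches.

26/4 = 6.5 sts per in.
M: 122 / 6.5 = 18.769 → 18.77 in.
L: 133 / 6.5 = 20.462 → 20.46 in.
2XL: 146 / 6.5 = 22.462 → 22.46 in.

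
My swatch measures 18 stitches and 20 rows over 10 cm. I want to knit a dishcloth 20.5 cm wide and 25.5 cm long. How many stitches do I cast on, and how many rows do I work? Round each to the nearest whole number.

Cast on 37 stitches and work 51 rows.

Stitch gauge = 18/10 = 1.8 sts/cm; 20.5 × 1.8 = 36.90 → 37 sts.
Row gauge = 20/10 = 2 rows/cm; 25.5 × 2 = 51.00 → 51 rows.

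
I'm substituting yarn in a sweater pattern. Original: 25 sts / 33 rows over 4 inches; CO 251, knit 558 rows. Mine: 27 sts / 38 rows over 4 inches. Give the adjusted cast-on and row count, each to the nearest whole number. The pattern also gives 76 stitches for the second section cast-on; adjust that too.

Cast on 271 stitches; work 643 rows; second section cast-on 82 stitches.

Stitches: 251 × 27/25 = 271.08 → 271.
Rows: 558 × 38/33 = 642.55 → 643.
second section cast-on: 76 × 27/25 = 82.08 → 82.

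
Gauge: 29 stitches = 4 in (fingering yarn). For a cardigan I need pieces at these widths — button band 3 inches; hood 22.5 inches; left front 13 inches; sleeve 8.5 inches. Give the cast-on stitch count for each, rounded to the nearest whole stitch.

button band 22; hood 163; left front 94; sleeve 62.

Rate = 29/4 = 7.25 sts per in.
button band: 3 × 7.25 = 21.75 → 22.
hood: 22.5 × 7.25 = 163.12 → 163.
left front: 13 × 7.25 = 94.25 → 94.
sleeve: 8.5 × 7.25 = 61.62 → 62.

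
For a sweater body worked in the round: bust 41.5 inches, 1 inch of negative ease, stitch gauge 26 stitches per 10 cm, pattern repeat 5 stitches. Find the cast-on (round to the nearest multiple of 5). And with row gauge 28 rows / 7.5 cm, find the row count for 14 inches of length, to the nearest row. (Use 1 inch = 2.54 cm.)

Cast on 265 stitches; work 133 rows.

Finished = 41.5 − 1 = 40.5 inches.
40.5 inches × 2.54 = 102.87 cm.
26/10 = 2.6 sts per cm; 102.87 × 2.6 = 267.46 sts.
Nearest multiple of 5 → 265.
14 inches = 35.56 cm; × 3.733 = 132.76 → 133 rows.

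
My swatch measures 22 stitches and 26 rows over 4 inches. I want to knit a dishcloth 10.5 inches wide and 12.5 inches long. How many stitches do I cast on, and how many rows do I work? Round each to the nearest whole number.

Stitch gauge = 22/4 = 5.5 sts/in; 10.5 × 5.5 = 57.75 → 58 sts.
Row gauge = 26/4 = 6.5 rows/in; 12.5 × 6.5 = 81.25 → 81 rows.

Cast on 58 stitches and work 81 rows.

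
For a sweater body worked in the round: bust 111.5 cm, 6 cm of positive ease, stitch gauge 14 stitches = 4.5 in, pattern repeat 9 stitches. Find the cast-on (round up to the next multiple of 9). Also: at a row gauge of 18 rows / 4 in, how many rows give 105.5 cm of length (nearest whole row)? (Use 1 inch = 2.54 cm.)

Finished = 111.5 + 6 = 117.5 cm.
117.5 cm × 1/2.54 = 46.26 inches.
14/4.5 = 3.111 sts per in; 46.26 × 3.111 = 143.92 sts.
Next multiple of 9 → 144.
105.5 cm = 41.54 inches; × 4.5 = 186.91 → 187 rows.

Cast on 144 stitches; work 187 rows.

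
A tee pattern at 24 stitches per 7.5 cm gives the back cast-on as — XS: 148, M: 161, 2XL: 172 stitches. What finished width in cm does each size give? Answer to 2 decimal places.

24/7.5 = 3.2 sts per cm.
XS: 148 / 3.2 = 46.250 → 46.25 cm.
M: 161 / 3.2 = 50.312 → 50.31 cm.
2XL: 172 / 3.2 = 53.750 → 53.75 cm.

XS 46.25 cm; M 50.31 cm; 2XL 53.75 cm.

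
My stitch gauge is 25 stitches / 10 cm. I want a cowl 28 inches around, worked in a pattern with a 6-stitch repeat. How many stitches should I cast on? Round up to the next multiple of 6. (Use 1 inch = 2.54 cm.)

Cast on 180 stitches.

28 in = 28 × 2.54 = 71.12 cm.
25 / 10 = 2.5 sts/cm.
71.12 × 2.5 = 177.80 sts.
→ 180.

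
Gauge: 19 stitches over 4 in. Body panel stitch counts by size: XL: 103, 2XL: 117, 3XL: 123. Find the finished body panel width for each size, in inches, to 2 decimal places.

19/4 = 4.75 sts per in.
XL: 103 / 4.75 = 21.684 → 21.68 in.
2XL: 117 / 4.75 = 24.632 → 24.63 in.
3XL: 123 / 4.75 = 25.895 → 25.89 in.

XL 21.68 inches; 2XL 24.63 inches; 3XL 25.89 inches.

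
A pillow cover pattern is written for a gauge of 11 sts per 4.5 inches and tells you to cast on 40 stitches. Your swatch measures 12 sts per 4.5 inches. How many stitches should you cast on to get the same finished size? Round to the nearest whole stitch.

44 stitches.

Scale factor = 12 / 11 = 1.091.
40 × 12 / 11 = 43.64 sts.
→ 44 sts.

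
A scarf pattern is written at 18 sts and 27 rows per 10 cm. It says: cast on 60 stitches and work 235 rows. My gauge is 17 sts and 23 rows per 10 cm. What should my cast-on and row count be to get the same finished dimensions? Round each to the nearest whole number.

Cast on 57 stitches; work 200 rows.

Stitches: 60 × 17/18 = 56.67 → 57.
Rows: 235 × 23/27 = 200.19 → 200.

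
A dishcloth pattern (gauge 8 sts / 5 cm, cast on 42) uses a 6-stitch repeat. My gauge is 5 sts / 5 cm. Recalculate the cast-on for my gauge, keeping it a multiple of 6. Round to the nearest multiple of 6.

24 stitches.

42 × 5 / 8 = 26.25.
Nearest multiple of 6: 24.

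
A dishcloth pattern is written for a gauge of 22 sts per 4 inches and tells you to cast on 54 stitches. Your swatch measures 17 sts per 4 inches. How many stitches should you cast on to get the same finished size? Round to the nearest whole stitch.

Cast on 42 stitches.

Scale factor = 17 / 22 = 0.773.
54 × 17 / 22 = 41.73 sts.
→ 42 sts.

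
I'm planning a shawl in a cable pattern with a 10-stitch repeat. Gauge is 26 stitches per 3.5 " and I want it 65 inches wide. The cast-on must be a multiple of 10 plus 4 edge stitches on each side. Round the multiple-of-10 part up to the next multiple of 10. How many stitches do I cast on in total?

26 / 3.5 = 7.429 sts per inch.
65 × 7.429 = 482.86 sts.
Less 8 edge sts → 474.86 for the repeat.
Next multiple of 10: 480.
Add back 8 edge sts → 488.

CO 488 sts.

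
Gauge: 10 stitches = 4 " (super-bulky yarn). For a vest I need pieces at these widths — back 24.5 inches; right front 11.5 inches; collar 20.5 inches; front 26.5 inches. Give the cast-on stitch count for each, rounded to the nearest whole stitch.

back 61; right front 29; collar 51; front 66.

Rate = 10/4 = 2.5 sts per in.
back: 24.5 × 2.5 = 61.25 → 61.
right front: 11.5 × 2.5 = 28.75 → 29.
collar: 20.5 × 2.5 = 51.25 → 51.
front: 26.5 × 2.5 = 66.25 → 66.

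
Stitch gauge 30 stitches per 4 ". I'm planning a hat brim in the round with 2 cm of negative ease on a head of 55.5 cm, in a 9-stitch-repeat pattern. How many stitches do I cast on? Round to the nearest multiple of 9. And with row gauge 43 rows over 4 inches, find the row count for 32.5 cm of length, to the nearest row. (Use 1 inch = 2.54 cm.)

Cast on 162 stitches; work 138 rows.

Finished = 55.5 − 2 = 53.5 cm.
53.5 cm × 1/2.54 = 21.06 inches.
30/4 = 7.5 sts per in; 21.06 × 7.5 = 157.97 sts.
Nearest multiple of 9 → 162.
32.5 cm = 12.80 inches; × 10.75 = 137.55 → 138 rows.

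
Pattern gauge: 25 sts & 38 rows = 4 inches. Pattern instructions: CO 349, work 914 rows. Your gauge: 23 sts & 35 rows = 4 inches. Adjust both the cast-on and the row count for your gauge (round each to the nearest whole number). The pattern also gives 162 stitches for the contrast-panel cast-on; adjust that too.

Cast on 321 stitches; work 842 rows; contrast-panel cast-on 149 stitches.

Stitches: 349 × 23/25 = 321.08 → 321.
Rows: 914 × 35/38 = 841.84 → 842.
contrast-panel cast-on: 162 × 23/25 = 149.04 → 149.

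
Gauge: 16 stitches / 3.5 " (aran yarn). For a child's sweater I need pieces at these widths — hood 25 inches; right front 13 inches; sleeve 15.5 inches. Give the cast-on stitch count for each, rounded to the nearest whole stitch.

Rate = 16/3.5 = 4.571 sts per in.
hood: 25 × 4.571 = 114.29 → 114.
right front: 13 × 4.571 = 59.43 → 59.
sleeve: 15.5 × 4.571 = 70.86 → 71.

hood 114; right front 59; sleeve 71.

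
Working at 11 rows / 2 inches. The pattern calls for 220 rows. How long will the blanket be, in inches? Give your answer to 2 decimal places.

11 rows / 2 inch = 5.5 rows per inch.
220 / 5.5 = 40.000 inches.

40.00 inches.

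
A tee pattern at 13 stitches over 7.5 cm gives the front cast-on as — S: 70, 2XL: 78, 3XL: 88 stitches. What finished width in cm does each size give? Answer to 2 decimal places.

S 40.38 cm; 2XL 45.00 cm; 3XL 50.77 cm.

13/7.5 = 1.733 sts per cm.
S: 70 / 1.733 = 40.385 → 40.38 cm.
2XL: 78 / 1.733 = 45.000 → 45.00 cm.
3XL: 88 / 1.733 = 50.769 → 50.77 cm.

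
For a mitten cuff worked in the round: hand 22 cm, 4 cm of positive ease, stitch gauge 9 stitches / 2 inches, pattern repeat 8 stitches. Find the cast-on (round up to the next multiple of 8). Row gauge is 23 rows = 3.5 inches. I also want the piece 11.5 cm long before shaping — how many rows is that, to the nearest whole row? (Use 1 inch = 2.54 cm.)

Finished = 22 + 4 = 26 cm.
26 cm × 1/2.54 = 10.24 inches.
9/2 = 4.5 sts per in; 10.24 × 4.5 = 46.06 sts.
Next multiple of 8 → 48.
11.5 cm = 4.53 inches; × 6.571 = 29.75 → 30 rows.

Cast on 48 stitches; work 30 rows.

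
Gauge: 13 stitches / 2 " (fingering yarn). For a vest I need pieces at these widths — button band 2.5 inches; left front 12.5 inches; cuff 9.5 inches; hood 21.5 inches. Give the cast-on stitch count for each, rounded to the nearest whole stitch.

button band 16; left front 81; cuff 62; hood 140.

Rate = 13/2 = 6.5 sts per in.
button band: 2.5 × 6.5 = 16.25 → 16.
left front: 12.5 × 6.5 = 81.25 → 81.
cuff: 9.5 × 6.5 = 61.75 → 62.
hood: 21.5 × 6.5 = 139.75 → 140.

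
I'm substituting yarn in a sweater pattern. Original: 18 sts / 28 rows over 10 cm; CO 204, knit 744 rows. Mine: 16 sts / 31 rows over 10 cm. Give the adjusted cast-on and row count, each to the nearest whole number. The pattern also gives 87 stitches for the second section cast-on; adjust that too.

Cast on 181 stitches; work 824 rows; second section cast-on 77 stitches.

Stitches: 204 × 16/18 = 181.33 → 181.
Rows: 744 × 31/28 = 823.71 → 824.
second section cast-on: 87 × 16/18 = 77.33 → 77.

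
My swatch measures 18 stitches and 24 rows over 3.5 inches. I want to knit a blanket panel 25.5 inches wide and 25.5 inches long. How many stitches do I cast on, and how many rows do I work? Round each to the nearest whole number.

Cast on 131 stitches and work 175 rows.

Stitch gauge = 18/3.5 = 5.143 sts/in; 25.5 × 5.143 = 131.14 → 131 sts.
Row gauge = 24/3.5 = 6.857 rows/in; 25.5 × 6.857 = 174.86 → 175 rows.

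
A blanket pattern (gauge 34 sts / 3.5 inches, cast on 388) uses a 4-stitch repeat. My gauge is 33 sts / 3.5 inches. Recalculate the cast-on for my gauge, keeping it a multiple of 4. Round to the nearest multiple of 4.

CO 376 sts.

388 × 33 / 34 = 376.59.
Nearest multiple of 4: 376.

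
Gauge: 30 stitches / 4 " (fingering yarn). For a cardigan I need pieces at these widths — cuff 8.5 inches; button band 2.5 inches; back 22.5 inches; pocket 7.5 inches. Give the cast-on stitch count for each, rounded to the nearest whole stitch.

Rate = 30/4 = 7.5 sts per in.
cuff: 8.5 × 7.5 = 63.75 → 64.
button band: 2.5 × 7.5 = 18.75 → 19.
back: 22.5 × 7.5 = 168.75 → 169.
pocket: 7.5 × 7.5 = 56.25 → 56.

cuff 64; button band 19; back 169; pocket 56.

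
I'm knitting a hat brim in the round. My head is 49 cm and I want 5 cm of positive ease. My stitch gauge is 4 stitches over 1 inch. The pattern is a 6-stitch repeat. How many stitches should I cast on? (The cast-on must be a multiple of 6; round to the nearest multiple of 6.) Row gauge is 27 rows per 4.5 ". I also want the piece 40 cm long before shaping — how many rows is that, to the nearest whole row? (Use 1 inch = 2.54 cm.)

Cast on 84 stitches; work 94 rows.

Finished = 49 + 5 = 54 cm.
54 cm × 1/2.54 = 21.26 inches.
4/1 = 4 sts per in; 21.26 × 4 = 85.04 sts.
Nearest multiple of 6 → 84.
40 cm = 15.75 inches; × 6 = 94.49 → 94 rows.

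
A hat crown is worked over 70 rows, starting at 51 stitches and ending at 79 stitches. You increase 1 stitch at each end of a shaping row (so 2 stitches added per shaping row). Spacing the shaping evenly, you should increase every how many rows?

Increase every 5th row.

Stitches to add: |79 − 51| = 28.
Shaping rows needed: 28 / 2 = 14.
70 rows / 14 = every 5 rows.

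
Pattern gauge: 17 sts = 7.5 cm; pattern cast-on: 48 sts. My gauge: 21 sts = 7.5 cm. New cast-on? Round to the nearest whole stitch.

59 stitches.

Scale factor = 21 / 17 = 1.235.
48 × 21 / 17 = 59.29 sts.
→ 59 sts.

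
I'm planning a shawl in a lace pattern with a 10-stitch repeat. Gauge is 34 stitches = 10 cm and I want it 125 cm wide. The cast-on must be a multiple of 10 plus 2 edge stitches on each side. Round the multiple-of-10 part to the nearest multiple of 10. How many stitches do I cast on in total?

34 / 10 = 3.4 sts per cm.
125 × 3.4 = 425.00 sts.
Less 4 edge sts → 421.00 for the repeat.
Nearest multiple of 10: 420.
Add back 4 edge sts → 424.

CO 424 sts.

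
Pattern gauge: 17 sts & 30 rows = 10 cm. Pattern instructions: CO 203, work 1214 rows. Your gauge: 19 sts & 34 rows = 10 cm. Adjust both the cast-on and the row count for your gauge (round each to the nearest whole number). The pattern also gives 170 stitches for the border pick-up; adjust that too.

Stitches: 203 × 19/17 = 226.88 → 227.
Rows: 1214 × 34/30 = 1375.87 → 1376.
border pick-up: 170 × 19/17 = 190.00 → 190.

Cast on 227 stitches; work 1376 rows; border pick-up 190 stitches.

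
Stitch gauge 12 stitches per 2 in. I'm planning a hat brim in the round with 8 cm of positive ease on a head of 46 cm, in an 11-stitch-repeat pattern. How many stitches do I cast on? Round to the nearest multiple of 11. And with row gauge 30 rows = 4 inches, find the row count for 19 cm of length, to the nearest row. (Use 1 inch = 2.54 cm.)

Cast on 132 stitches; work 56 rows.

Finished = 46 + 8 = 54 cm.
54 cm × 1/2.54 = 21.26 inches.
12/2 = 6 sts per in; 21.26 × 6 = 127.56 sts.
Nearest multiple of 11 → 132.
19 cm = 7.48 inches; × 7.5 = 56.10 → 56 rows.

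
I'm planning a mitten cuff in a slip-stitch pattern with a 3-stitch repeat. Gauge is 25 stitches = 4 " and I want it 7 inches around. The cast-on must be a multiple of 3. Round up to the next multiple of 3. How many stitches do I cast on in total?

CO 45 sts.

25 / 4 = 6.25 sts per inch.
7 × 6.25 = 43.75 sts.
Next multiple of 3: 45.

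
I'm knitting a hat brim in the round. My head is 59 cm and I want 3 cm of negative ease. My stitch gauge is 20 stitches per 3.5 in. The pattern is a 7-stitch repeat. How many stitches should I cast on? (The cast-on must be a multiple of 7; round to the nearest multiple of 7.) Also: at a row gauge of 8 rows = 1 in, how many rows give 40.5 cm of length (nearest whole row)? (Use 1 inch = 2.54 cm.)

Finished = 59 − 3 = 56 cm.
56 cm × 1/2.54 = 22.05 inches.
20/3.5 = 5.714 sts per in; 22.05 × 5.714 = 125.98 sts.
Nearest multiple of 7 → 126.
40.5 cm = 15.94 inches; × 8 = 127.56 → 128 rows.

Cast on 126 stitches; work 128 rows.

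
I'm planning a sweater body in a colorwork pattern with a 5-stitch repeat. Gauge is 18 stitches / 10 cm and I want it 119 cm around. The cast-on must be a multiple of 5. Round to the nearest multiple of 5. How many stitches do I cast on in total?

18 / 10 = 1.8 sts per cm.
119 × 1.8 = 214.20 sts.
Nearest multiple of 5: 215.

CO 215 sts.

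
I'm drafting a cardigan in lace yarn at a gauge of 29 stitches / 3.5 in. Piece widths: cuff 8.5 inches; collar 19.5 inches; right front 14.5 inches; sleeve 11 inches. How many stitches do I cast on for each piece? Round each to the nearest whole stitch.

Rate = 29/3.5 = 8.286 sts per in.
cuff: 8.5 × 8.286 = 70.43 → 70.
collar: 19.5 × 8.286 = 161.57 → 162.
right front: 14.5 × 8.286 = 120.14 → 120.
sleeve: 11 × 8.286 = 91.14 → 91.

cuff 70; collar 162; right front 120; sleeve 91.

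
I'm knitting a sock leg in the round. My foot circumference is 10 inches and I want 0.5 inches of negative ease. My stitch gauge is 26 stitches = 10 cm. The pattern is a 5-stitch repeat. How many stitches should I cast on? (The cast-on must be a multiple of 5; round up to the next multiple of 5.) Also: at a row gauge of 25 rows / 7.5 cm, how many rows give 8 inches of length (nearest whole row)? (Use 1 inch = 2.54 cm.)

Cast on 65 stitches; work 68 rows.

Finished = 10 − 0.5 = 9.5 inches.
9.5 inches × 2.54 = 24.13 cm.
26/10 = 2.6 sts per cm; 24.13 × 2.6 = 62.74 sts.
Next multiple of 5 → 65.
8 inches = 20.32 cm; × 3.333 = 67.73 → 68 rows.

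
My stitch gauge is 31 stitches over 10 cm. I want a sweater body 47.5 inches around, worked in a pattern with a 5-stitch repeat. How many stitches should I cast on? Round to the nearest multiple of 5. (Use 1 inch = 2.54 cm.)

375 stitches.

47.5 in = 47.5 × 2.54 = 120.65 cm.
31 / 10 = 3.1 sts/cm.
120.65 × 3.1 = 374.01 sts.
→ 375.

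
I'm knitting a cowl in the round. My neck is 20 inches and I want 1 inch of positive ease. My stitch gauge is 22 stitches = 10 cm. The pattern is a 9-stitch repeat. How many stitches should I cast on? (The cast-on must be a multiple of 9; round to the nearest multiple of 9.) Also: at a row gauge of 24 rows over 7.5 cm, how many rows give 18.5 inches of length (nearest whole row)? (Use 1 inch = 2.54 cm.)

Cast on 117 stitches; work 150 rows.

Finished = 20 + 1 = 21 inches.
21 inches × 2.54 = 53.34 cm.
22/10 = 2.2 sts per cm; 53.34 × 2.2 = 117.35 sts.
Nearest multiple of 9 → 117.
18.5 inches = 46.99 cm; × 3.2 = 150.37 → 150 rows.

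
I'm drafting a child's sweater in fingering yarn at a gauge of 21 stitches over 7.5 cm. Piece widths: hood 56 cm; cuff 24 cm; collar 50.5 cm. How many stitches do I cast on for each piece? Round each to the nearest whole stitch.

Rate = 21/7.5 = 2.8 sts per cm.
hood: 56 × 2.8 = 156.80 → 157.
cuff: 24 × 2.8 = 67.20 → 67.
collar: 50.5 × 2.8 = 141.40 → 141.

hood 157; cuff 67; collar 141.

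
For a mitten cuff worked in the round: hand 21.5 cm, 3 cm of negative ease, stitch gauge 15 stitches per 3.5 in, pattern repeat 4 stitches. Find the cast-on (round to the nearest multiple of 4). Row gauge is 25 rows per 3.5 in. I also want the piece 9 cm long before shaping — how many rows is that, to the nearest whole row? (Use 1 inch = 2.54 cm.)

Finished = 21.5 − 3 = 18.5 cm.
18.5 cm × 1/2.54 = 7.28 inches.
15/3.5 = 4.286 sts per in; 7.28 × 4.286 = 31.21 sts.
Nearest multiple of 4 → 32.
9 cm = 3.54 inches; × 7.143 = 25.31 → 25 rows.

Cast on 32 stitches; work 25 rows.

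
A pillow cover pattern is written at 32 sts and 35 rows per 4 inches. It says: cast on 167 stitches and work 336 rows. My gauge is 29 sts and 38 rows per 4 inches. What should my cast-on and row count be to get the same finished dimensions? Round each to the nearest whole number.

Cast on 151 stitches; work 365 rows.

Stitches: 167 × 29/32 = 151.34 → 151.
Rows: 336 × 38/35 = 364.80 → 365.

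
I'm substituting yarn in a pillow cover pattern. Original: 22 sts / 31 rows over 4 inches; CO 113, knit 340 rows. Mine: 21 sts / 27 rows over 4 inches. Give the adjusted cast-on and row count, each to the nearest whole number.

Cast on 108 stitches; work 296 rows.

Stitches: 113 × 21/22 = 107.86 → 108.
Rows: 340 × 27/31 = 296.13 → 296.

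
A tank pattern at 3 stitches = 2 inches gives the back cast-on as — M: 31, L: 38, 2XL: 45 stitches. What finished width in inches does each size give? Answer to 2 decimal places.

3/2 = 1.5 sts per in.
M: 31 / 1.5 = 20.667 → 20.67 in.
L: 38 / 1.5 = 25.333 → 25.33 in.
2XL: 45 / 1.5 = 30.000 → 30.00 in.

M 20.67 inches; L 25.33 inches; 2XL 30.00 inches.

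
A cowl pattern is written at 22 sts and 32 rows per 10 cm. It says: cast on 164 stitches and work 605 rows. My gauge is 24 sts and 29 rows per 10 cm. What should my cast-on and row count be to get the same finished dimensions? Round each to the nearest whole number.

Cast on 179 stitches; work 548 rows.

Stitches: 164 × 24/22 = 178.91 → 179.
Rows: 605 × 29/32 = 548.28 → 548.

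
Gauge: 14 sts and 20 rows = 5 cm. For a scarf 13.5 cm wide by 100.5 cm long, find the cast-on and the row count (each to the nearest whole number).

Stitch gauge = 14/5 = 2.8 sts/cm; 13.5 × 2.8 = 37.80 → 38 sts.
Row gauge = 20/5 = 4 rows/cm; 100.5 × 4 = 402.00 → 402 rows.

Cast on 38 stitches and work 402 rows.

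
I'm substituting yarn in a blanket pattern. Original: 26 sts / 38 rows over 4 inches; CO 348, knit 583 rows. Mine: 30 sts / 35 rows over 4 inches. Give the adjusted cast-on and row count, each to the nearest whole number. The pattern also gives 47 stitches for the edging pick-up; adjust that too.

Cast on 402 stitches; work 537 rows; edging pick-up 54 stitches.

Stitches: 348 × 30/26 = 401.54 → 402.
Rows: 583 × 35/38 = 536.97 → 537.
edging pick-up: 47 × 30/26 = 54.23 → 54.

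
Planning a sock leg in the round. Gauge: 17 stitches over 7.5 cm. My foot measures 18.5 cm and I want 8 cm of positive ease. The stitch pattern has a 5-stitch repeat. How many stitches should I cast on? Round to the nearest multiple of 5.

Cast on 60 stitches.

Finished = 18.5 + 8 = 26.5 cm.
17 / 7.5 = 2.267 sts/cm.
26.5 × 2.267 = 60.07 sts.
Nearest multiple of 5: 60.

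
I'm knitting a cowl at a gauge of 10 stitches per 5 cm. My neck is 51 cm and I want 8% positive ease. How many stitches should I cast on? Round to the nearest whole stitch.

Finished = 51 × 1.08 = 55.08 cm.
10 / 5 = 2 sts per cm.
55.08 × 2 = 110.16 sts.
→ 110 sts.

Cast on 110 stitches.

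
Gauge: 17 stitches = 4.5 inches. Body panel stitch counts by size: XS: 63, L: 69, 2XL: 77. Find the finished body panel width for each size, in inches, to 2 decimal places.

17/4.5 = 3.778 sts per in.
XS: 63 / 3.778 = 16.676 → 16.68 in.
L: 69 / 3.778 = 18.265 → 18.26 in.
2XL: 77 / 3.778 = 20.382 → 20.38 in.

XS 16.68 inches; L 18.26 inches; 2XL 20.38 inches.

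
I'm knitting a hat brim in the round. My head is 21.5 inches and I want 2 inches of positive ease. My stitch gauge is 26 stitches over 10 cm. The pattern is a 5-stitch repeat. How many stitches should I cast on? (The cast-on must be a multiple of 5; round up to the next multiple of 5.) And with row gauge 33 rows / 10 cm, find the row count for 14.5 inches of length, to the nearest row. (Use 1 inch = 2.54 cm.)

Finished = 21.5 + 2 = 23.5 inches.
23.5 inches × 2.54 = 59.69 cm.
26/10 = 2.6 sts per cm; 59.69 × 2.6 = 155.19 sts.
Next multiple of 5 → 160.
14.5 inches = 36.83 cm; × 3.3 = 121.54 → 122 rows.

Cast on 160 stitches; work 122 rows.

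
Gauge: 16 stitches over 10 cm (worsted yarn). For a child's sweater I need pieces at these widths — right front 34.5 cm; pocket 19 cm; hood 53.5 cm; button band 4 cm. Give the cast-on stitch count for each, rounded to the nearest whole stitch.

Rate = 16/10 = 1.6 sts per cm.
right front: 34.5 × 1.6 = 55.20 → 55.
pocket: 19 × 1.6 = 30.40 → 30.
hood: 53.5 × 1.6 = 85.60 → 86.
button band: 4 × 1.6 = 6.40 → 6.

right front 55; pocket 30; hood 86; button band 6.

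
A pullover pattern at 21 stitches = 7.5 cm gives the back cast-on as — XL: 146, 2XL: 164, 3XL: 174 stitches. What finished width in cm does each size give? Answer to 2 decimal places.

21/7.5 = 2.8 sts per cm.
XL: 146 / 2.8 = 52.143 → 52.14 cm.
2XL: 164 / 2.8 = 58.571 → 58.57 cm.
3XL: 174 / 2.8 = 62.143 → 62.14 cm.

XL 52.14 cm; 2XL 58.57 cm; 3XL 62.14 cm.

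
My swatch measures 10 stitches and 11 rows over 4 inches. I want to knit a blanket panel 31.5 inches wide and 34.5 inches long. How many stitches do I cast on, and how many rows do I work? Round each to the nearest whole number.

Stitch gauge = 10/4 = 2.5 sts/in; 31.5 × 2.5 = 78.75 → 79 sts.
Row gauge = 11/4 = 2.75 rows/in; 34.5 × 2.75 = 94.88 → 95 rows.

Cast on 79 stitches and work 95 rows.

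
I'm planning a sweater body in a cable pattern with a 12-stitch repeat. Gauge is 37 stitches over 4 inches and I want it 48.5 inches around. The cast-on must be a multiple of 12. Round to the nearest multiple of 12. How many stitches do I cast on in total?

Cast on 444 stitches.

37 / 4 = 9.25 sts per inch.
48.5 × 9.25 = 448.62 sts.
Nearest multiple of 12: 444.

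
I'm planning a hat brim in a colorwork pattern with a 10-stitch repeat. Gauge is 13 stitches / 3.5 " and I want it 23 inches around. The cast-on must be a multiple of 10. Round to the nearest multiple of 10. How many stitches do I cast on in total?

CO 90 sts.

13 / 3.5 = 3.714 sts per inch.
23 × 3.714 = 85.43 sts.
Nearest multiple of 10: 90.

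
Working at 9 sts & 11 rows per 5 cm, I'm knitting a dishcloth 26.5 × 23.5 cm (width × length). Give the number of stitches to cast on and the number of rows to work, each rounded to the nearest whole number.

Stitch gauge = 9/5 = 1.8 sts/cm; 26.5 × 1.8 = 47.70 → 48 sts.
Row gauge = 11/5 = 2.2 rows/cm; 23.5 × 2.2 = 51.70 → 52 rows.

Cast on 48 stitches and work 52 rows.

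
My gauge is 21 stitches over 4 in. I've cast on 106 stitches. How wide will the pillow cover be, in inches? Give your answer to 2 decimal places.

20.19 inches.

21 stitches / 4 inch = 5.25 stitches per inch.
106 / 5.25 = 20.190 inches.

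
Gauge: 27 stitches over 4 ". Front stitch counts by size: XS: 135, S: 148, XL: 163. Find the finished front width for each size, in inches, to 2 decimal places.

XS 20.00 inches; S 21.93 inches; XL 24.15 inches.

27/4 = 6.75 sts per in.
XS: 135 / 6.75 = 20.000 → 20.00 in.
S: 148 / 6.75 = 21.926 → 21.93 in.
XL: 163 / 6.75 = 24.148 → 24.15 in.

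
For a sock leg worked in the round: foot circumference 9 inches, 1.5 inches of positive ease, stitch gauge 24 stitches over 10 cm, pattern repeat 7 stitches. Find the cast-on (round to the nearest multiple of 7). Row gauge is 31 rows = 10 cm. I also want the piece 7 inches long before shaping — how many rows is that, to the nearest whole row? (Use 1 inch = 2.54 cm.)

Cast on 63 stitches; work 55 rows.

Finished = 9 + 1.5 = 10.5 inches.
10.5 inches × 2.54 = 26.67 cm.
24/10 = 2.4 sts per cm; 26.67 × 2.4 = 64.01 sts.
Nearest multiple of 7 → 63.
7 inches = 17.78 cm; × 3.1 = 55.12 → 55 rows.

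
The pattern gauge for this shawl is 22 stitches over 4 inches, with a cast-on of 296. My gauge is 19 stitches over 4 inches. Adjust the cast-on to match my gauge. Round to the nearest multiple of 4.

Scale factor = 19 / 22 = 0.864.
296 × 19 / 22 = 255.64 sts.
→ 256 sts.

Cast on 256 stitches.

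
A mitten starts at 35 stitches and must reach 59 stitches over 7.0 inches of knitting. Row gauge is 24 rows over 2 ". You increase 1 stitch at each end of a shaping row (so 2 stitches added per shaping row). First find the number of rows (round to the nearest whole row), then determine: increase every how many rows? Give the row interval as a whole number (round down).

Rows = 7.0 × 12 = 84.0 → 84 rows.
Stitches to add: 24 → 12 shaping rows (at 2 st each).
84 / 12 = 7.00 → every 7 rows.

Increase every 7th row.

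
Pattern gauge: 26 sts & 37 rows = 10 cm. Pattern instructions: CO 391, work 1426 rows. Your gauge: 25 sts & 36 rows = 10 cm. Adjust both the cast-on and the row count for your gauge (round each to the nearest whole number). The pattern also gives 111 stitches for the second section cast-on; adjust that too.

Stitches: 391 × 25/26 = 375.96 → 376.
Rows: 1426 × 36/37 = 1387.46 → 1387.
second section cast-on: 111 × 25/26 = 106.73 → 107.

Cast on 376 stitches; work 1387 rows; second section cast-on 107 stitches.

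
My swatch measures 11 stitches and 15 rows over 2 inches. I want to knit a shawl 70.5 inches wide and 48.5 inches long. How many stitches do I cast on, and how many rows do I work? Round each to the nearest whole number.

Cast on 388 stitches and work 364 rows.

Stitch gauge = 11/2 = 5.5 sts/in; 70.5 × 5.5 = 387.75 → 388 sts.
Row gauge = 15/2 = 7.5 rows/in; 48.5 × 7.5 = 363.75 → 364 rows.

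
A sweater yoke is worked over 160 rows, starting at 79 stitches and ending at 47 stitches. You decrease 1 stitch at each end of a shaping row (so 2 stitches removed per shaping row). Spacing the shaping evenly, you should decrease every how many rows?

Decrease every 10th row.

Stitches to remove: |47 − 79| = 32.
Shaping rows needed: 32 / 2 = 16.
160 rows / 16 = every 10 rows.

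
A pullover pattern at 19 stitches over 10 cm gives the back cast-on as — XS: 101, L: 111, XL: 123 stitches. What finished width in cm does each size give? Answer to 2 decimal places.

XS 53.16 cm; L 58.42 cm; XL 64.74 cm.

19/10 = 1.9 sts per cm.
XS: 101 / 1.9 = 53.158 → 53.16 cm.
L: 111 / 1.9 = 58.421 → 58.42 cm.
XL: 123 / 1.9 = 64.737 → 64.74 cm.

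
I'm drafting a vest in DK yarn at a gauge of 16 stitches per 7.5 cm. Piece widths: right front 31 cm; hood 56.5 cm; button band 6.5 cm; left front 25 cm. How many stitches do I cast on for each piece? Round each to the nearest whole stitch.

Rate = 16/7.5 = 2.133 sts per cm.
right front: 31 × 2.133 = 66.13 → 66.
hood: 56.5 × 2.133 = 120.53 → 121.
button band: 6.5 × 2.133 = 13.87 → 14.
left front: 25 × 2.133 = 53.33 → 53.

right front 66; hood 121; button band 14; left front 53.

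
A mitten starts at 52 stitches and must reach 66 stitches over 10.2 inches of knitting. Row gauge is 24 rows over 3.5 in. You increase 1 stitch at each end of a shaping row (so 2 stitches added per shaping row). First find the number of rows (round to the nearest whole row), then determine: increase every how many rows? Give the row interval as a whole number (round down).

Rows = 10.2 × 6.857 = 69.9 → 70 rows.
Stitches to add: 14 → 7 shaping rows (at 2 st each).
70 / 7 = 10.00 → every 10 rows.

Increase every 10th row.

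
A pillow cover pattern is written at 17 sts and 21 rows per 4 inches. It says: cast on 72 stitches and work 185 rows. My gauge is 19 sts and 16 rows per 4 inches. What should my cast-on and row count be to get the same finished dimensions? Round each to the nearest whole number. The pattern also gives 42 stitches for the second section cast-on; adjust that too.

Cast on 80 stitches; work 141 rows; second section cast-on 47 stitches.

Stitches: 72 × 19/17 = 80.47 → 80.
Rows: 185 × 16/21 = 140.95 → 141.
second section cast-on: 42 × 19/17 = 46.94 → 47.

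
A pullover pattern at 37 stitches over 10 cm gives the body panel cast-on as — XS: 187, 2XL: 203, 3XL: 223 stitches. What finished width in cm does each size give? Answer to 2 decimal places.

XS 50.54 cm; 2XL 54.86 cm; 3XL 60.27 cm.

37/10 = 3.7 sts per cm.
XS: 187 / 3.7 = 50.541 → 50.54 cm.
2XL: 203 / 3.7 = 54.865 → 54.86 cm.
3XL: 223 / 3.7 = 60.270 → 60.27 cm.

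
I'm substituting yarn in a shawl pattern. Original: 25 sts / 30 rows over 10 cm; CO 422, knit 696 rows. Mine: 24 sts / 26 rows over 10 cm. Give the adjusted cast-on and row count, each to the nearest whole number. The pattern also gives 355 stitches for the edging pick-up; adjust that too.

Cast on 405 stitches; work 603 rows; edging pick-up 341 stitches.

Stitches: 422 × 24/25 = 405.12 → 405.
Rows: 696 × 26/30 = 603.20 → 603.
edging pick-up: 355 × 24/25 = 340.80 → 341.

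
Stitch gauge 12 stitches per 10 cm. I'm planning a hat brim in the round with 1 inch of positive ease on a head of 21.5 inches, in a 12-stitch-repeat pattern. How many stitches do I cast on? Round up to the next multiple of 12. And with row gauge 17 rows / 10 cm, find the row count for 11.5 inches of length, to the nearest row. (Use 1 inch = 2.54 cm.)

Finished = 21.5 + 1 = 22.5 inches.
22.5 inches × 2.54 = 57.15 cm.
12/10 = 1.2 sts per cm; 57.15 × 1.2 = 68.58 sts.
Next multiple of 12 → 72.
11.5 inches = 29.21 cm; × 1.7 = 49.66 → 50 rows.

Cast on 72 stitches; work 50 rows.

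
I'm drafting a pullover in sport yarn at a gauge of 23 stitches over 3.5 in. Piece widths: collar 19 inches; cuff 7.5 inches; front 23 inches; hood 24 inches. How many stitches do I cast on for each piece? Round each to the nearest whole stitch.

Rate = 23/3.5 = 6.571 sts per in.
collar: 19 × 6.571 = 124.86 → 125.
cuff: 7.5 × 6.571 = 49.29 → 49.
front: 23 × 6.571 = 151.14 → 151.
hood: 24 × 6.571 = 157.71 → 158.

collar 125; cuff 49; front 151; hood 158.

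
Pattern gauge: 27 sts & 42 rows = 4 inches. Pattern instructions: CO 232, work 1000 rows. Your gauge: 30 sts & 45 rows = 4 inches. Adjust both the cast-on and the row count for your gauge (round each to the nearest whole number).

Cast on 258 stitches; work 1071 rows.

Stitches: 232 × 30/27 = 257.78 → 258.
Rows: 1000 × 45/42 = 1071.43 → 1071.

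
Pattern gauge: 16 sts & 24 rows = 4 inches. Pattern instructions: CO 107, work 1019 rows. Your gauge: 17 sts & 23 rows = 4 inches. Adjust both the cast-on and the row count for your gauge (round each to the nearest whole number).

Stitches: 107 × 17/16 = 113.69 → 114.
Rows: 1019 × 23/24 = 976.54 → 977.

Cast on 114 stitches; work 977 rows.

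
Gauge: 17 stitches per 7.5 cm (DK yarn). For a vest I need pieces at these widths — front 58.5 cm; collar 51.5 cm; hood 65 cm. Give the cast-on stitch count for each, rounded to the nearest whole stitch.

front 133; collar 117; hood 147.

Rate = 17/7.5 = 2.267 sts per cm.
front: 58.5 × 2.267 = 132.60 → 133.
collar: 51.5 × 2.267 = 116.73 → 117.
hood: 65 × 2.267 = 147.33 → 147.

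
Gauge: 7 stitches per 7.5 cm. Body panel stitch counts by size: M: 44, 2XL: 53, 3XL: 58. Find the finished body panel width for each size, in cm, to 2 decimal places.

M 47.14 cm; 2XL 56.79 cm; 3XL 62.14 cm.

7/7.5 = 0.933 sts per cm.
M: 44 / 0.933 = 47.143 → 47.14 cm.
2XL: 53 / 0.933 = 56.786 → 56.79 cm.
3XL: 58 / 0.933 = 62.143 → 62.14 cm.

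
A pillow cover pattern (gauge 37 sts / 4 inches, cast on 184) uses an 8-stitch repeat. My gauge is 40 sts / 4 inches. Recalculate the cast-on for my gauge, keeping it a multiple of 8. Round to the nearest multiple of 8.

200 stitches.

184 × 40 / 37 = 198.92.
Nearest multiple of 8: 200.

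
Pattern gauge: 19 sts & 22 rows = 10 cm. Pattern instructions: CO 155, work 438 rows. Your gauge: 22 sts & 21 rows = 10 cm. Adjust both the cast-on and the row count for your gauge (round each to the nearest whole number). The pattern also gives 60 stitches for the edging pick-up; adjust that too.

Stitches: 155 × 22/19 = 179.47 → 179.
Rows: 438 × 21/22 = 418.09 → 418.
edging pick-up: 60 × 22/19 = 69.47 → 69.

Cast on 179 stitches; work 418 rows; edging pick-up 69 stitches.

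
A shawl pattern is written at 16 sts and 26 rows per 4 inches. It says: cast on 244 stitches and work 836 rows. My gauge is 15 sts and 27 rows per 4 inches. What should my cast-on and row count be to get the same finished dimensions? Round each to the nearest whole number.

Cast on 229 stitches; work 868 rows.

Stitches: 244 × 15/16 = 228.75 → 229.
Rows: 836 × 27/26 = 868.15 → 868.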